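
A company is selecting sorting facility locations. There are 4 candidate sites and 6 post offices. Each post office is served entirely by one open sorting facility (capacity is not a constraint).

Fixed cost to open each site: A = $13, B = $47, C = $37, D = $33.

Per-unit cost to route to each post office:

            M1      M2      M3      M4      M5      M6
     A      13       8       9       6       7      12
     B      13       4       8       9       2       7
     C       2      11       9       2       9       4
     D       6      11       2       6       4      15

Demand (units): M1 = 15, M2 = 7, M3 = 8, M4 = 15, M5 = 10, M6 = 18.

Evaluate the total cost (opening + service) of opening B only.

Each post office is assigned to its cheapest site among the open ones.
{B}: M1→B 13·15=195, M2→B 4·7=28, M3→B 8·8=64, M4→B 9·15=135, M5→B 2·10=20, M6→B 7·18=126. Service 568; fixed 47; total 615.

Total cost: 615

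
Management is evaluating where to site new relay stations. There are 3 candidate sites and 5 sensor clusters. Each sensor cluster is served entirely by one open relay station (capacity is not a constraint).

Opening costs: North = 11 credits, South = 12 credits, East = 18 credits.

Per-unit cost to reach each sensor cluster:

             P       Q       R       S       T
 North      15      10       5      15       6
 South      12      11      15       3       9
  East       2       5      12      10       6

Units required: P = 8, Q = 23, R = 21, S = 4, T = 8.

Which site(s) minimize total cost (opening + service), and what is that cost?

For any fixed open set, each sensor cluster goes to its cheapest open site; total = fixed + service.
{North, South, East}: P→East 2·8=16, Q→East 5·23=115, R→North 5·21=105, S→South 3·4=12, T→North 6·8=48. Service 296; fixed 41; total 337.
{North, East}: P→East 2·8=16, Q→East 5·23=115, R→North 5·21=105, S→East 10·4=40, T→North 6·8=48. Service 324; fixed 29; total 353.
{South, East}: P→East 2·8=16, Q→East 5·23=115, R→East 12·21=252, S→South 3·4=12, T→East 6·8=48. Service 443; fixed 30; total 473.
{North}: P→North 15·8=120, Q→North 10·23=230, R→North 5·21=105, S→North 15·4=60, T→North 6·8=48. Service 563; fixed 11; total 574.
No other subset beats 337.

Open North, South and East; minimum total cost 337.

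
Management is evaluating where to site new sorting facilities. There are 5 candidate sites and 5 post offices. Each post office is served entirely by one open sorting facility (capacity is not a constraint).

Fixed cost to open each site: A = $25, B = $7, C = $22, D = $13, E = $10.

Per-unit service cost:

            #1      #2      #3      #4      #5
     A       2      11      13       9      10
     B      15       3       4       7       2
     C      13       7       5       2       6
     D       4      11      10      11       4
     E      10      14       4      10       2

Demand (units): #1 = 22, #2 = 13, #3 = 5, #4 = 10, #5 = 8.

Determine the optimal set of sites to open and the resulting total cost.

Open A, B and C; minimum total cost 193.

For any fixed open set, each post office goes to its cheapest open site; total = fixed + service.
{A, B, C}: #1→A 2·22=44, #2→B 3·13=39, #3→B 4·5=20, #4→C 2·10=20, #5→B 2·8=16. Service 139; fixed 54; total 193.
{A, B, C, E}: #1→A 2·22=44, #2→B 3·13=39, #3→B 4·5=20, #4→C 2·10=20, #5→B 2·8=16. Service 139; fixed 64; total 203.
{A, B, C, D}: #1→A 2·22=44, #2→B 3·13=39, #3→B 4·5=20, #4→C 2·10=20, #5→B 2·8=16. Service 139; fixed 67; total 206.
{A, B, C, D, E}: #1→A 2·22=44, #2→B 3·13=39, #3→B 4·5=20, #4→C 2·10=20, #5→B 2·8=16. Service 139; fixed 77; total 216.
No other subset beats 193.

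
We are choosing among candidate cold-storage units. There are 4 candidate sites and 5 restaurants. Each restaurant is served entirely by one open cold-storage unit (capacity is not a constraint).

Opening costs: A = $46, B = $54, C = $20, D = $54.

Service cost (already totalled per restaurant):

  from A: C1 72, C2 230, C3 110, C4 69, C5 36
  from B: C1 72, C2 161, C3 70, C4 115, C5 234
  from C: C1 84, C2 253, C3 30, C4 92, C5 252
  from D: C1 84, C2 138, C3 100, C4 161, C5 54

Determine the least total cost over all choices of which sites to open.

For any fixed open set, each restaurant goes to its cheapest open site; total = fixed + service.
{A, C, D}: C1→A 72, C2→D 138, C3→C 30, C4→A 69, C5→A 36. Service 345; fixed 120; total 465.
{C, D}: C1→C 84, C2→D 138, C3→C 30, C4→C 92, C5→D 54. Service 398; fixed 74; total 472.
{A, B, C}: service 368 + fixed 120 = 488
{A, B, C, D}: service 345 + fixed 174 = 519
No other subset beats 465.

Minimum total cost: 465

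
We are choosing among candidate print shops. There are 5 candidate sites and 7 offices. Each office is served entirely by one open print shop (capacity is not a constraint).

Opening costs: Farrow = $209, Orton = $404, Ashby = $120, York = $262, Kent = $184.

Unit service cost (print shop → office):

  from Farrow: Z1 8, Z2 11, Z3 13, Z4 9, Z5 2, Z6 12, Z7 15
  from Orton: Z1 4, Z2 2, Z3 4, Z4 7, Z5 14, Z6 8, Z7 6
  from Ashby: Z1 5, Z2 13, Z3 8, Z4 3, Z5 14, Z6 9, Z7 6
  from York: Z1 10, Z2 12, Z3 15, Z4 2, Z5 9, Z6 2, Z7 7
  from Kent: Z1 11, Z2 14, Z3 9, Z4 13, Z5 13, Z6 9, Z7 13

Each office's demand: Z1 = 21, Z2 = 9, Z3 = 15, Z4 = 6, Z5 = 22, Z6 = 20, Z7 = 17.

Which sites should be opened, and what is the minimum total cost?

For any fixed open set, each office goes to its cheapest open site; total = fixed + service.
{Farrow, Ashby}: Z1→Ashby 5·21=105, Z2→Farrow 11·9=99, Z3→Ashby 8·15=120, Z4→Ashby 3·6=18, Z5→Farrow 2·22=44, Z6→Ashby 9·20=180, Z7→Ashby 6·17=102. Service 668; fixed 329; total 997.
{Ashby, York}: service 685 + fixed 382 = 1067
{Ashby}: service 950 + fixed 120 = 1070
{Farrow, Orton, Ashby, York, Kent}: service 360 + fixed 1179 = 1539
No other subset beats 997.

Open Farrow and Ashby; minimum total cost 997.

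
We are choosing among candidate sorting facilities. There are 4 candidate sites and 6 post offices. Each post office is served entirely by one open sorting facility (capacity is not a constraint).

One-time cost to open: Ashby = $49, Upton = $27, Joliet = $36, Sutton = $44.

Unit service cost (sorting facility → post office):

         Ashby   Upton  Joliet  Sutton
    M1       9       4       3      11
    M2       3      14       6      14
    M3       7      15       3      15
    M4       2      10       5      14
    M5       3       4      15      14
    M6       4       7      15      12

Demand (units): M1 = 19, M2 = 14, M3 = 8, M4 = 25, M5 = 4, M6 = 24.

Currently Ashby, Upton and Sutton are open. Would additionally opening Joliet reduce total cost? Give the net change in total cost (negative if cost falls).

Yes — net change −15 (cost falls by 15).

Current service cost with {Ashby, Upton, Sutton}: 332.
Adding Joliet: each post office re-picks its cheapest; new service cost 281, saving 51.
Extra fixed cost: 36. Net change = 36 − 51 = -15.
(Totals: 452 → 437.)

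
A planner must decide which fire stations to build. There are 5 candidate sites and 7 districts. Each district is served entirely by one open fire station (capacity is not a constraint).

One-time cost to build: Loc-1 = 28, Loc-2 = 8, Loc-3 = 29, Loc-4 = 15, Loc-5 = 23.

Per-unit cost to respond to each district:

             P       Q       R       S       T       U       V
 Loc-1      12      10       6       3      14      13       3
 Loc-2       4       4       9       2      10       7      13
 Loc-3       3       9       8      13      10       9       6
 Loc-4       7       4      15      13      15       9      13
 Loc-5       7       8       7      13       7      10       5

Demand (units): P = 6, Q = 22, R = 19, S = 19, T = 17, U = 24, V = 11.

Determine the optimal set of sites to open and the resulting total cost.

Open Loc-1, Loc-2 and Loc-5; minimum total cost 643.

For any fixed open set, each district goes to its cheapest open site; total = fixed + service.
{Loc-1, Loc-2, Loc-5}: P→Loc-2 4·6=24, Q→Loc-2 4·22=88, R→Loc-1 6·19=114, S→Loc-2 2·19=38, T→Loc-5 7·17=119, U→Loc-2 7·24=168, V→Loc-1 3·11=33. Service 584; fixed 59; total 643.
{Loc-2, Loc-5}: P→Loc-2 4·6=24, Q→Loc-2 4·22=88, R→Loc-5 7·19=133, S→Loc-2 2·19=38, T→Loc-5 7·17=119, U→Loc-2 7·24=168, V→Loc-5 5·11=55. Service 625; fixed 31; total 656.
{Loc-1, Loc-2, Loc-4, Loc-5}: service 584 + fixed 74 = 658
{Loc-1, Loc-2, Loc-3, Loc-4, Loc-5}: service 578 + fixed 103 = 681
No other subset beats 643.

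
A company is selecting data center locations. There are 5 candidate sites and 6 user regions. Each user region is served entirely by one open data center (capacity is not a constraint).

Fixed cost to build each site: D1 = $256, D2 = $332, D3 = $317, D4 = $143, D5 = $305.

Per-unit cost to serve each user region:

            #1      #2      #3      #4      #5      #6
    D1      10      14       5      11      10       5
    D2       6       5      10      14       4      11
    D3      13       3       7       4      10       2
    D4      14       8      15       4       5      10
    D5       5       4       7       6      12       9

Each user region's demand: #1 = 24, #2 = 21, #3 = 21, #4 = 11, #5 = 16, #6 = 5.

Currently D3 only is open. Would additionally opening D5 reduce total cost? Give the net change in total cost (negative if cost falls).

Current service cost with {D3}: 736.
Adding D5: each user region re-picks its cheapest; new service cost 544, saving 192.
Extra fixed cost: 305. Net change = 305 − 192 = 113.
(Totals: 1053 → 1166.)

No — net change +113 (cost rises by 113).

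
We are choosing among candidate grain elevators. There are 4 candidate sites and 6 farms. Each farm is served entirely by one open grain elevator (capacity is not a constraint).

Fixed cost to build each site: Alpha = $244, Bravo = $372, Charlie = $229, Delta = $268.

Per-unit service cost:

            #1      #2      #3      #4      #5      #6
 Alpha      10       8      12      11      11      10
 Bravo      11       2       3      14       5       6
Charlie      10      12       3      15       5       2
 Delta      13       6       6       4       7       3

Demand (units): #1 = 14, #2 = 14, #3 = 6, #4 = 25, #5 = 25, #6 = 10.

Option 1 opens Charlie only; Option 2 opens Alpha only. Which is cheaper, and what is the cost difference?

Option 1: {Charlie}: #1→Charlie 10·14=140, #2→Charlie 12·14=168, #3→Charlie 3·6=18, #4→Charlie 15·25=375, #5→Charlie 5·25=125, #6→Charlie 2·10=20. Service 846; fixed 229; total 1075.
Option 2: {Alpha}: #1→Alpha 10·14=140, #2→Alpha 8·14=112, #3→Alpha 12·6=72, #4→Alpha 11·25=275, #5→Alpha 11·25=275, #6→Alpha 10·10=100. Service 974; fixed 244; total 1218.
Difference: |1075 − 1218| = 143.

Option 1 is cheaper by 143.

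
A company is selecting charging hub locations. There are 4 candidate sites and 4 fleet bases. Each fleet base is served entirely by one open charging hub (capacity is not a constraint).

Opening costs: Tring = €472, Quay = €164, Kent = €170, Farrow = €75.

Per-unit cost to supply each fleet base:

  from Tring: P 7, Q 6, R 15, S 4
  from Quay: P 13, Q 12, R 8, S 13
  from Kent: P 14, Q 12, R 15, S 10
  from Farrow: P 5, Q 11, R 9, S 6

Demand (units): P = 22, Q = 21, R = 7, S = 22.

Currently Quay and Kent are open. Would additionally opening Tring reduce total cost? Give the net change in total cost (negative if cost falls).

No — net change +82 (cost rises by 82).

Current service cost with {Quay, Kent}: 814.
Adding Tring: each fleet base re-picks its cheapest; new service cost 424, saving 390.
Extra fixed cost: 472. Net change = 472 − 390 = 82.
(Totals: 1148 → 1230.)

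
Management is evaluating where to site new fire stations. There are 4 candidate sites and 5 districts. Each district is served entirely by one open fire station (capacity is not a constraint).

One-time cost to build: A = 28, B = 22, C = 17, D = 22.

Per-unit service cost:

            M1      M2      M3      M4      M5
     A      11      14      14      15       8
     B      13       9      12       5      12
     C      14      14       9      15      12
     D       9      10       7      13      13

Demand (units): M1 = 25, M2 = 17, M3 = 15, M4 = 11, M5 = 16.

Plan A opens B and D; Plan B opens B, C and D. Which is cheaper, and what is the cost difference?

Plan A is cheaper by 17.

Plan A: {B, D}: M1→D 9·25=225, M2→B 9·17=153, M3→D 7·15=105, M4→B 5·11=55, M5→B 12·16=192. Service 730; fixed 44; total 774.
Plan B: {B, C, D}: M1→D 9·25=225, M2→B 9·17=153, M3→D 7·15=105, M4→B 5·11=55, M5→B 12·16=192. Service 730; fixed 61; total 791.
Difference: |774 − 791| = 17.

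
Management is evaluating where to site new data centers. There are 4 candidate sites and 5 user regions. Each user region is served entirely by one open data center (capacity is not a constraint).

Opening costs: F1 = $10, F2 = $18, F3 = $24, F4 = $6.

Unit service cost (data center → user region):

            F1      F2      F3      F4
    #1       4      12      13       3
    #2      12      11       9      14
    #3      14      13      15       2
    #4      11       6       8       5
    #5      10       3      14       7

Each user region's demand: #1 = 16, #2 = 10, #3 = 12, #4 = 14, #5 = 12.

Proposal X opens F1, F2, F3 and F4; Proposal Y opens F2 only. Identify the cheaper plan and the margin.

Proposal X: {F1, F2, F3, F4}: #1→F4 3·16=48, #2→F3 9·10=90, #3→F4 2·12=24, #4→F4 5·14=70, #5→F2 3·12=36. Service 268; fixed 58; total 326.
Proposal Y: {F2}: #1→F2 12·16=192, #2→F2 11·10=110, #3→F2 13·12=156, #4→F2 6·14=84, #5→F2 3·12=36. Service 578; fixed 18; total 596.
Difference: |326 − 596| = 270.

Proposal X is cheaper by 270.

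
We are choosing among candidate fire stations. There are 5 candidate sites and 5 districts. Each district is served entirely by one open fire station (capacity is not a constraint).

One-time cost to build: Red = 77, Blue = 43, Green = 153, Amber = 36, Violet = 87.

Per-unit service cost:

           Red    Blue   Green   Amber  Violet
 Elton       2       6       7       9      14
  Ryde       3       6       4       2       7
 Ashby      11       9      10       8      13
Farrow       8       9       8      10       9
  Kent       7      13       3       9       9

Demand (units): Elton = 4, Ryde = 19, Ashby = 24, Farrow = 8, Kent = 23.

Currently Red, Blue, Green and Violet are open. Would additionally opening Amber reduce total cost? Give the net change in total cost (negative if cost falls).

Yes — net change −7 (cost falls by 7).

Current service cost with {Red, Blue, Green, Violet}: 414.
Adding Amber: each district re-picks its cheapest; new service cost 371, saving 43.
Extra fixed cost: 36. Net change = 36 − 43 = -7.
(Totals: 774 → 767.)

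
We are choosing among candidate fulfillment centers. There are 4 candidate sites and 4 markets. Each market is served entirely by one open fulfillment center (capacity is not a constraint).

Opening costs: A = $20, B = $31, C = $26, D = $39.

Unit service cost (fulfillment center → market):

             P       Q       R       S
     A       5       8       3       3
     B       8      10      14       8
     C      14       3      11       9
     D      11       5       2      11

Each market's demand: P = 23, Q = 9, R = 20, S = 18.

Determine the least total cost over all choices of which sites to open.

For any fixed open set, each market goes to its cheapest open site; total = fixed + service.
{A, C}: P→A 5·23=115, Q→C 3·9=27, R→A 3·20=60, S→A 3·18=54. Service 256; fixed 46; total 302.
{A, D}: P→A 5·23=115, Q→D 5·9=45, R→D 2·20=40, S→A 3·18=54. Service 254; fixed 59; total 313.
{A}: service 301 + fixed 20 = 321
{A, B, C, D}: service 236 + fixed 116 = 352
No other subset beats 302.

Minimum total cost: 302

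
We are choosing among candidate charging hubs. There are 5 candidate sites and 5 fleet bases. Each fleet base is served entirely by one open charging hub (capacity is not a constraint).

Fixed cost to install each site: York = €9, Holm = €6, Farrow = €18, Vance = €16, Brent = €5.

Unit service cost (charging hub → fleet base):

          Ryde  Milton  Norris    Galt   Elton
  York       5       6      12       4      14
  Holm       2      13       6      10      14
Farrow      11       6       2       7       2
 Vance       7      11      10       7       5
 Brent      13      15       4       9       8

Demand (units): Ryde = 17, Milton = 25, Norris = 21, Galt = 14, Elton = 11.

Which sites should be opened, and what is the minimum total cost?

For any fixed open set, each fleet base goes to its cheapest open site; total = fixed + service.
{York, Holm, Farrow}: Ryde→Holm 2·17=34, Milton→York 6·25=150, Norris→Farrow 2·21=42, Galt→York 4·14=56, Elton→Farrow 2·11=22. Service 304; fixed 33; total 337.
{York, Holm, Farrow, Brent}: service 304 + fixed 38 = 342
{York, Holm, Farrow, Vance}: Ryde→Holm 2·17=34, Milton→York 6·25=150, Norris→Farrow 2·21=42, Galt→York 4·14=56, Elton→Farrow 2·11=22. Service 304; fixed 49; total 353.
{York, Holm, Farrow, Vance, Brent}: service 304 + fixed 54 = 358
No other subset beats 337.

Open York, Holm and Farrow; minimum total cost 337.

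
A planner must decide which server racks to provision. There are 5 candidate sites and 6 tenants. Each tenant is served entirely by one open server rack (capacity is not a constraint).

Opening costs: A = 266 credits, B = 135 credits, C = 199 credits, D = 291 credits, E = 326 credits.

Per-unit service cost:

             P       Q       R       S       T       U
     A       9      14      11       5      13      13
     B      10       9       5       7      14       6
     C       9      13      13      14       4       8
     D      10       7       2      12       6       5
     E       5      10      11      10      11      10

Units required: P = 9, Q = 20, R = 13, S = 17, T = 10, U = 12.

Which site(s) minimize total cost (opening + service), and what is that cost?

For any fixed open set, each tenant goes to its cheapest open site; total = fixed + service.
{B}: P→B 10·9=90, Q→B 9·20=180, R→B 5·13=65, S→B 7·17=119, T→B 14·10=140, U→B 6·12=72. Service 666; fixed 135; total 801.
{D}: service 580 + fixed 291 = 871
{B, C}: service 557 + fixed 334 = 891
{A, B, C, D, E}: P→E 5·9=45, Q→D 7·20=140, R→D 2·13=26, S→A 5·17=85, T→C 4·10=40, U→D 5·12=60. Service 396; fixed 1217; total 1613.
No other subset beats 801.

Open B only; minimum total cost 801.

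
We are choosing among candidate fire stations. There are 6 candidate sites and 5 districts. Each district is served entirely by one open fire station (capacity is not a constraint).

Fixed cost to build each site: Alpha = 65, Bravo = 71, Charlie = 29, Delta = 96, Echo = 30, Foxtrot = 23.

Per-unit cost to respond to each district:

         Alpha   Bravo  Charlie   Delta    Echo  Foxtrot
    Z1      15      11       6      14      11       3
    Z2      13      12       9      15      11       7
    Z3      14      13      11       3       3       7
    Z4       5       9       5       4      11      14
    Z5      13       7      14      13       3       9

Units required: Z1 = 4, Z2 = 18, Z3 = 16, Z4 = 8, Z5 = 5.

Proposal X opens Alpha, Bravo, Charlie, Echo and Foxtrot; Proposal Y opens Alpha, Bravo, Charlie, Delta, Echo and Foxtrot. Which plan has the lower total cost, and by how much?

Proposal X: {Alpha, Bravo, Charlie, Echo, Foxtrot}: Z1→Foxtrot 3·4=12, Z2→Foxtrot 7·18=126, Z3→Echo 3·16=48, Z4→Alpha 5·8=40, Z5→Echo 3·5=15. Service 241; fixed 218; total 459.
Proposal Y: {Alpha, Bravo, Charlie, Delta, Echo, Foxtrot}: Z1→Foxtrot 3·4=12, Z2→Foxtrot 7·18=126, Z3→Delta 3·16=48, Z4→Delta 4·8=32, Z5→Echo 3·5=15. Service 233; fixed 314; total 547.
Difference: |459 − 547| = 88.

Proposal X is cheaper by 88.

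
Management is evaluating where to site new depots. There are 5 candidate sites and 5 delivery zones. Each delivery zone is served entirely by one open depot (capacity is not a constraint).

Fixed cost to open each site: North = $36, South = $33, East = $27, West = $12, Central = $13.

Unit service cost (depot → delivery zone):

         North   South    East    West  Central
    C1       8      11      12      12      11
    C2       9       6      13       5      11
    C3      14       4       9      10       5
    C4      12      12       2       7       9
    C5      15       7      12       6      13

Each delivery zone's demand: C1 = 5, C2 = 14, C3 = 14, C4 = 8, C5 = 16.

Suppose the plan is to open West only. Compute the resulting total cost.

Each delivery zone is assigned to its cheapest site among the open ones.
{West}: C1→West 12·5=60, C2→West 5·14=70, C3→West 10·14=140, C4→West 7·8=56, C5→West 6·16=96. Service 422; fixed 12; total 434.

Total cost: 434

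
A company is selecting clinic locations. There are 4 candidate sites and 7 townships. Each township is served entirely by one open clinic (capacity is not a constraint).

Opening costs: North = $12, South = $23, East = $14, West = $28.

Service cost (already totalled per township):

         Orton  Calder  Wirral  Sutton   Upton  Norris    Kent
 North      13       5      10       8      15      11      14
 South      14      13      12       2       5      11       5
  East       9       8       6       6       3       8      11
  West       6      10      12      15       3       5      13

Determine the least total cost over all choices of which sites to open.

For any fixed open set, each township goes to its cheapest open site; total = fixed + service.
{East}: Orton→East 9, Calder→East 8, Wirral→East 6, Sutton→East 6, Upton→East 3, Norris→East 8, Kent→East 11. Service 51; fixed 14; total 65.
{North, East}: service 48 + fixed 26 = 74
{South, East}: Orton→East 9, Calder→East 8, Wirral→East 6, Sutton→South 2, Upton→East 3, Norris→East 8, Kent→South 5. Service 41; fixed 37; total 78.
{North, South, East, West}: Orton→West 6, Calder→North 5, Wirral→East 6, Sutton→South 2, Upton→East 3, Norris→West 5, Kent→South 5. Service 32; fixed 77; total 109.
No other subset beats 65.

Minimum total cost: 65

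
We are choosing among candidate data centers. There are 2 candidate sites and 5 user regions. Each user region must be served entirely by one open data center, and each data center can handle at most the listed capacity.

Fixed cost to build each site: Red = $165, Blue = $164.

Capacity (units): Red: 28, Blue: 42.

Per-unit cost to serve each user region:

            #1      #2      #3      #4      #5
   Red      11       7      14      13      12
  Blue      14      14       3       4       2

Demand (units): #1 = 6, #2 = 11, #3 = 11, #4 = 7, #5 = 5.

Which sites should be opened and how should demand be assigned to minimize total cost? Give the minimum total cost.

Open {Blue}: #1→Blue 14·6=84, #2→Blue 14·11=154, #3→Blue 3·11=33, #4→Blue 4·7=28, #5→Blue 2·5=10.
Loads: Blue carries 40/42. Service 309; fixed 164; total 473.
Next best feasible plan costs 543.

Minimum total cost: 473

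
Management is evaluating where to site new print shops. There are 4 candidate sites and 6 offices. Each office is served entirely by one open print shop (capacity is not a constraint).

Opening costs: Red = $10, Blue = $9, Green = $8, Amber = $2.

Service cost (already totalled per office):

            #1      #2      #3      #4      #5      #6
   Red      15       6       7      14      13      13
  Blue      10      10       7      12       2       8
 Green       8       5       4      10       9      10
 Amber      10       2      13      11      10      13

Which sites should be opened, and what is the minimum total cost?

For any fixed open set, each office goes to its cheapest open site; total = fixed + service.
{Blue, Amber}: #1→Blue 10, #2→Amber 2, #3→Blue 7, #4→Amber 11, #5→Blue 2, #6→Blue 8. Service 40; fixed 11; total 51.
{Blue, Green, Amber}: #1→Green 8, #2→Amber 2, #3→Green 4, #4→Green 10, #5→Blue 2, #6→Blue 8. Service 34; fixed 19; total 53.
{Green, Amber}: service 43 + fixed 10 = 53
{Red, Blue, Green, Amber}: #1→Green 8, #2→Amber 2, #3→Green 4, #4→Green 10, #5→Blue 2, #6→Blue 8. Service 34; fixed 29; total 63.
No other subset beats 51.

Open Blue and Amber; minimum total cost 51.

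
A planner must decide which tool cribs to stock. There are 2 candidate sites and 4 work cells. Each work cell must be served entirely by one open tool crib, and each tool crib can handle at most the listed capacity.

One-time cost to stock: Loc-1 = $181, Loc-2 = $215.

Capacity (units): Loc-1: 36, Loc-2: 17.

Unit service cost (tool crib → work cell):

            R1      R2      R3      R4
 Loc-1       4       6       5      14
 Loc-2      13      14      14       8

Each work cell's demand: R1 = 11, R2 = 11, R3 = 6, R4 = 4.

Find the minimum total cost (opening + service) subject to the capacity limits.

Minimum total cost: 377

Open {Loc-1}: R1→Loc-1 4·11=44, R2→Loc-1 6·11=66, R3→Loc-1 5·6=30, R4→Loc-1 14·4=56.
Loads: Loc-1 carries 32/36. Service 196; fixed 181; total 377.
Next best feasible plan costs 568.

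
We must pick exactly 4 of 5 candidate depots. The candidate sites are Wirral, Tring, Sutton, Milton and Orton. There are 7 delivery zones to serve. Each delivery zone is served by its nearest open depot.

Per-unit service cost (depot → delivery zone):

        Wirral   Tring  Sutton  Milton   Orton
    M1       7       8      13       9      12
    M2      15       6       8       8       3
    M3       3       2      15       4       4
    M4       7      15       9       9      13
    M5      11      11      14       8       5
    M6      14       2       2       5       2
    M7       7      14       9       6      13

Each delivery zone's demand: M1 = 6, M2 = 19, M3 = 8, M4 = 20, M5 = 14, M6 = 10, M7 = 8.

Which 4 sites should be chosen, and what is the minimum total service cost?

Choose Wirral, Tring, Milton and Orton; total service cost 393.

With exactly 4 open, each delivery zone uses its cheapest among the chosen.
{Wirral, Tring, Milton, Orton}: M1→Wirral 7·6=42, M2→Orton 3·19=57, M3→Tring 2·8=16, M4→Wirral 7·20=140, M5→Orton 5·14=70, M6→Tring 2·10=20, M7→Milton 6·8=48. Service cost 393.
{Wirral, Tring, Sutton, Orton}: service cost 401
{Wirral, Sutton, Milton, Orton}: service cost 401
Among all 5 size-4 choices, {Wirral, Tring, Milton, Orton} is lowest.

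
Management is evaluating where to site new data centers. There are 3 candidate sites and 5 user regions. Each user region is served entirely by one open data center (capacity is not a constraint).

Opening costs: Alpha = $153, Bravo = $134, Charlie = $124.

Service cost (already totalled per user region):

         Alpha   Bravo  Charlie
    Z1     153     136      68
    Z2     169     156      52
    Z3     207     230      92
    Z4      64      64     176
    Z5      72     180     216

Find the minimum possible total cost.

Minimum total cost: 625

For any fixed open set, each user region goes to its cheapest open site; total = fixed + service.
{Alpha, Charlie}: Z1→Charlie 68, Z2→Charlie 52, Z3→Charlie 92, Z4→Alpha 64, Z5→Alpha 72. Service 348; fixed 277; total 625.
{Bravo, Charlie}: Z1→Charlie 68, Z2→Charlie 52, Z3→Charlie 92, Z4→Bravo 64, Z5→Bravo 180. Service 456; fixed 258; total 714.
{Charlie}: Z1→Charlie 68, Z2→Charlie 52, Z3→Charlie 92, Z4→Charlie 176, Z5→Charlie 216. Service 604; fixed 124; total 728.
{Alpha, Bravo, Charlie}: service 348 + fixed 411 = 759
No other subset beats 625.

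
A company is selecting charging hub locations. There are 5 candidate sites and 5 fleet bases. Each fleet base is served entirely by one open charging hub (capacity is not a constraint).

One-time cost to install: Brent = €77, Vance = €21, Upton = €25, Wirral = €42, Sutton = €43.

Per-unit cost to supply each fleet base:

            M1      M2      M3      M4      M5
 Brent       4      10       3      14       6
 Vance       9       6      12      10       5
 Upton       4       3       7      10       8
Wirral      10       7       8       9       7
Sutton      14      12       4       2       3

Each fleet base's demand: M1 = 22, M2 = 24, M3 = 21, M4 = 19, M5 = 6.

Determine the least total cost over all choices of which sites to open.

Minimum total cost: 368

For any fixed open set, each fleet base goes to its cheapest open site; total = fixed + service.
{Upton, Sutton}: M1→Upton 4·22=88, M2→Upton 3·24=72, M3→Sutton 4·21=84, M4→Sutton 2·19=38, M5→Sutton 3·6=18. Service 300; fixed 68; total 368.
{Vance, Upton, Sutton}: service 300 + fixed 89 = 389
{Upton, Wirral, Sutton}: service 300 + fixed 110 = 410
{Brent, Vance, Upton, Wirral, Sutton}: M1→Brent 4·22=88, M2→Upton 3·24=72, M3→Brent 3·21=63, M4→Sutton 2·19=38, M5→Sutton 3·6=18. Service 279; fixed 208; total 487.
No other subset beats 368.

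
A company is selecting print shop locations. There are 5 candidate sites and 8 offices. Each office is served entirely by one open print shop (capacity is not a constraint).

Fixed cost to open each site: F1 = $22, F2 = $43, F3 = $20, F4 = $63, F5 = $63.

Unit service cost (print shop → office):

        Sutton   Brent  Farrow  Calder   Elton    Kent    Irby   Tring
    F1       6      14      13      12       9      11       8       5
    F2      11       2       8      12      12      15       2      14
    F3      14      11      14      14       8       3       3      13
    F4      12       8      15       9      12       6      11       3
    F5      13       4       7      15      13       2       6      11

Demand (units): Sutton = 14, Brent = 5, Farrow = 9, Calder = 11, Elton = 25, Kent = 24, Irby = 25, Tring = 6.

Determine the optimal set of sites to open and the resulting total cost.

For any fixed open set, each office goes to its cheapest open site; total = fixed + service.
{F1, F2, F3}: Sutton→F1 6·14=84, Brent→F2 2·5=10, Farrow→F2 8·9=72, Calder→F1 12·11=132, Elton→F3 8·25=200, Kent→F3 3·24=72, Irby→F2 2·25=50, Tring→F1 5·6=30. Service 650; fixed 85; total 735.
{F1, F2, F3, F4}: Sutton→F1 6·14=84, Brent→F2 2·5=10, Farrow→F2 8·9=72, Calder→F4 9·11=99, Elton→F3 8·25=200, Kent→F3 3·24=72, Irby→F2 2·25=50, Tring→F4 3·6=18. Service 605; fixed 148; total 753.
{F1, F3, F5}: service 652 + fixed 105 = 757
{F1, F2, F3, F4, F5}: service 572 + fixed 211 = 783
No other subset beats 735.

Open F1, F2 and F3; minimum total cost 735.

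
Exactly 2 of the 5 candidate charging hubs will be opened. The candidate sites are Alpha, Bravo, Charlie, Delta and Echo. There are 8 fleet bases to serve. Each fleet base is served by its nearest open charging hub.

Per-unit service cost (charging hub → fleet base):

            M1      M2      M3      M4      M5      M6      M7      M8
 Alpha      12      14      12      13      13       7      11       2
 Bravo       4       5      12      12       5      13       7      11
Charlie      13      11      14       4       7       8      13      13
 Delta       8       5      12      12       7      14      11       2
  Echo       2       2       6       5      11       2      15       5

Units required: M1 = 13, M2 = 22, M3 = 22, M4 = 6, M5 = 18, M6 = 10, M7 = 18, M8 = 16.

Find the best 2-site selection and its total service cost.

With exactly 2 open, each fleet base uses its cheapest among the chosen.
{Bravo, Echo}: M1→Echo 2·13=26, M2→Echo 2·22=44, M3→Echo 6·22=132, M4→Echo 5·6=30, M5→Bravo 5·18=90, M6→Echo 2·10=20, M7→Bravo 7·18=126, M8→Echo 5·16=80. Service cost 548.
{Delta, Echo}: service cost 608
{Alpha, Echo}: service cost 680
Among all 10 size-2 choices, {Bravo, Echo} is lowest.

Choose Bravo and Echo; total service cost 548.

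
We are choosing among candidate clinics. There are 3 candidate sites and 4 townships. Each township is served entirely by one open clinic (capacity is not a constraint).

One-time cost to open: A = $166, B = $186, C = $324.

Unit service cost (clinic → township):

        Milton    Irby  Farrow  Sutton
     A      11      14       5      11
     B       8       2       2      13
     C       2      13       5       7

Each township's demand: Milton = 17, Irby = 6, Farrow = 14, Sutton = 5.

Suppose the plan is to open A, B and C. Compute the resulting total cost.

Total cost: 785

Each township is assigned to its cheapest site among the open ones.
{A, B, C}: Milton→C 2·17=34, Irby→B 2·6=12, Farrow→B 2·14=28, Sutton→C 7·5=35. Service 109; fixed 676; total 785.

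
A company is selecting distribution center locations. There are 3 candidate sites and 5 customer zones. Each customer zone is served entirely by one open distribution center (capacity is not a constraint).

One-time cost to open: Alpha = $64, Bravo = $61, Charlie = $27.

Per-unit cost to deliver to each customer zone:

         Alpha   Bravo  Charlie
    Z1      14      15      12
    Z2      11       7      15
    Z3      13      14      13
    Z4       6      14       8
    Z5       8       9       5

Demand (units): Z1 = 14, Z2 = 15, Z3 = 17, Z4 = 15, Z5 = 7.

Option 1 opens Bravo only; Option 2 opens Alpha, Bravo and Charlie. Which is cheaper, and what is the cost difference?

Option 2 is cheaper by 116.

Option 1: {Bravo}: Z1→Bravo 15·14=210, Z2→Bravo 7·15=105, Z3→Bravo 14·17=238, Z4→Bravo 14·15=210, Z5→Bravo 9·7=63. Service 826; fixed 61; total 887.
Option 2: {Alpha, Bravo, Charlie}: Z1→Charlie 12·14=168, Z2→Bravo 7·15=105, Z3→Alpha 13·17=221, Z4→Alpha 6·15=90, Z5→Charlie 5·7=35. Service 619; fixed 152; total 771.
Difference: |887 − 771| = 116.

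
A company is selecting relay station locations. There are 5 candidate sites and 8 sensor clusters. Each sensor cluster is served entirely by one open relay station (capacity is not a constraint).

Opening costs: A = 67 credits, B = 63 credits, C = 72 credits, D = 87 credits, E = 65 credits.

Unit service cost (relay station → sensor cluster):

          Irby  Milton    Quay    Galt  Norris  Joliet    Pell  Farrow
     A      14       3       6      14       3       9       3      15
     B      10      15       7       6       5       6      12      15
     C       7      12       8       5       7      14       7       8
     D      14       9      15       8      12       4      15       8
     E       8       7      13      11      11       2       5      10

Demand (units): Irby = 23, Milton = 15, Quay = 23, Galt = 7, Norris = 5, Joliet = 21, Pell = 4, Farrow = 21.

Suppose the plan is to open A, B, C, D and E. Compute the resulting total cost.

Total cost: 970

Each sensor cluster is assigned to its cheapest site among the open ones.
{A, B, C, D, E}: Irby→C 7·23=161, Milton→A 3·15=45, Quay→A 6·23=138, Galt→C 5·7=35, Norris→A 3·5=15, Joliet→E 2·21=42, Pell→A 3·4=12, Farrow→C 8·21=168. Service 616; fixed 354; total 970.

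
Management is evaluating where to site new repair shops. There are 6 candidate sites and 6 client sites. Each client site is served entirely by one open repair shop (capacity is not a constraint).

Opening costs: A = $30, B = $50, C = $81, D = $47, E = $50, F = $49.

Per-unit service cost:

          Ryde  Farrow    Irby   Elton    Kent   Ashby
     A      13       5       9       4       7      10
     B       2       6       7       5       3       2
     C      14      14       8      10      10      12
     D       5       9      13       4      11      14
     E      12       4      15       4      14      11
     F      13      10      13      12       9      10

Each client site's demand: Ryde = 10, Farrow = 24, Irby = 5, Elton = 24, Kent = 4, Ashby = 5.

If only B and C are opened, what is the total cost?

Each client site is assigned to its cheapest site among the open ones.
{B, C}: Ryde→B 2·10=20, Farrow→B 6·24=144, Irby→B 7·5=35, Elton→B 5·24=120, Kent→B 3·4=12, Ashby→B 2·5=10. Service 341; fixed 131; total 472.

Total cost: 472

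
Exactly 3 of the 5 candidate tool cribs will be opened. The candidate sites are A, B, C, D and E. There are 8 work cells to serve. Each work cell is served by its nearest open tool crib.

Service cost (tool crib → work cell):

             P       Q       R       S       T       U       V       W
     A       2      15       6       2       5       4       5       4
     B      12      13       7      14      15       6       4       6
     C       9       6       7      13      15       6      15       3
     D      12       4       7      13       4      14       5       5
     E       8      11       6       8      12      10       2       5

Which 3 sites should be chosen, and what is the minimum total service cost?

With exactly 3 open, each work cell uses its cheapest among the chosen.
{A, D, E}: P→A 2, Q→D 4, R→A 6, S→A 2, T→D 4, U→A 4, V→E 2, W→A 4. Service cost 28.
{A, B, D}: service cost 30
{A, C, D}: service cost 30
Among all 10 size-3 choices, {A, D, E} is lowest.

Choose A, D and E; total service cost 28.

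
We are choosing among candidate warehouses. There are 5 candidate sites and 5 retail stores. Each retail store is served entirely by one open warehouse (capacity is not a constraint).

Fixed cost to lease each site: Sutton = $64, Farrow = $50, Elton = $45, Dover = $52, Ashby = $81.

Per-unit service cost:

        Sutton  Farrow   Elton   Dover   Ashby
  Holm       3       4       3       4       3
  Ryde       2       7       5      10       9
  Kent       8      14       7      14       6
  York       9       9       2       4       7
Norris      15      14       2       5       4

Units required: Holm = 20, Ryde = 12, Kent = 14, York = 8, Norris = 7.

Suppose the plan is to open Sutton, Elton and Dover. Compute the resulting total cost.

Each retail store is assigned to its cheapest site among the open ones.
{Sutton, Elton, Dover}: Holm→Sutton 3·20=60, Ryde→Sutton 2·12=24, Kent→Elton 7·14=98, York→Elton 2·8=16, Norris→Elton 2·7=14. Service 212; fixed 161; total 373.

Total cost: 373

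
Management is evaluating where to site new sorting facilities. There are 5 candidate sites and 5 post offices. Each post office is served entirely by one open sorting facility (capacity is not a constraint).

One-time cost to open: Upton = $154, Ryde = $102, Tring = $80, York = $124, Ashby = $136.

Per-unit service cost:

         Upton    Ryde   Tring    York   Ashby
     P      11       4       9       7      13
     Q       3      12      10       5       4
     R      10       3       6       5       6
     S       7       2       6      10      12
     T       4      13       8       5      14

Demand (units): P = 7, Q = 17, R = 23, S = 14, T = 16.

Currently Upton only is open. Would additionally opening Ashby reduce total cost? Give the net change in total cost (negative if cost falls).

Current service cost with {Upton}: 520.
Adding Ashby: each post office re-picks its cheapest; new service cost 428, saving 92.
Extra fixed cost: 136. Net change = 136 − 92 = 44.
(Totals: 674 → 718.)

No — net change +44 (cost rises by 44).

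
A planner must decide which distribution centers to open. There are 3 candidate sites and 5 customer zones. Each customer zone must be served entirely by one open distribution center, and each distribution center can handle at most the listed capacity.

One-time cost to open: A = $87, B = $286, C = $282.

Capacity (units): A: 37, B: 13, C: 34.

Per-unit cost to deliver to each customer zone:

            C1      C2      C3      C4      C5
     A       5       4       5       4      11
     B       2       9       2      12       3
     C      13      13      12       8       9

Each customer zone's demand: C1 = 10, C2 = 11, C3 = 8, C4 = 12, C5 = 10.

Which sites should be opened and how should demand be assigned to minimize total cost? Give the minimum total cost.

Minimum total cost: 689

Open {A, C}: C1→A 5·10=50, C2→A 4·11=44, C3→A 5·8=40, C4→C 8·12=96, C5→C 9·10=90.
Loads: A carries 29/37, C carries 22/34. Service 320; fixed 369; total 689.
Next best feasible plan costs 697.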